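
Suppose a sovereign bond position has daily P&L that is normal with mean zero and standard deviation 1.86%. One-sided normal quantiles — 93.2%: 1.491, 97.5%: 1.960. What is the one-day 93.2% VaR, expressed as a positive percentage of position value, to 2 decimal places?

VaR = z·σ = 1.491 × 1.86% = 2.773%.

2.77%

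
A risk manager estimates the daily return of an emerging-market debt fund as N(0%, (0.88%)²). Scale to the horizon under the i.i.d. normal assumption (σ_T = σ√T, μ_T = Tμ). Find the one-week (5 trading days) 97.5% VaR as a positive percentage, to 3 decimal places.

At 97.5%, z = 1.960.
σ_{5d} = 0.88% × √5 = 1.968%.
VaR = 1.960 × 1.968% = 3.857%.

3.857%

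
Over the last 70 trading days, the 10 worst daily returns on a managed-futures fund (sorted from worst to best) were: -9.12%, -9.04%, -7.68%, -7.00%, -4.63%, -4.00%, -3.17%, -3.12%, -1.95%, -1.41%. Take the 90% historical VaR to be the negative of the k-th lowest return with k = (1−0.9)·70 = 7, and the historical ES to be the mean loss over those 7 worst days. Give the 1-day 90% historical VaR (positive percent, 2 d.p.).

3.17%

k = 7; the 7th lowest return is -3.17%, so VaR = 3.17%.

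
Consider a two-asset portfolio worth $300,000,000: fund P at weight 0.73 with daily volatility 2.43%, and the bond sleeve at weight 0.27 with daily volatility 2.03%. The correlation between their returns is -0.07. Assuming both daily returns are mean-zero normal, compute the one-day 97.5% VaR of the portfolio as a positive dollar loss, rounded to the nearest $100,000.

σ_p² = 0.73²·2.43² + 0.27²·2.03² + 2·-0.07·0.73·0.27·2.43·2.03 = 3.3110 (%²).
σ_p = √3.3110 = 1.820%.
At 97.5%, z = 1.960.
VaR = 1.960 × 1.820% = 3.567%; on $300,000,000 that is $10,701,000.

$10,700,000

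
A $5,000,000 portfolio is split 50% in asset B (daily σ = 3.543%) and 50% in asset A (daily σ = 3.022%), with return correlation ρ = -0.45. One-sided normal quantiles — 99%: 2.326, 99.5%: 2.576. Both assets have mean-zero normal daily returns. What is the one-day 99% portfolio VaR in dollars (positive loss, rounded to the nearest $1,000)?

$202,000

σ_p² = 0.5²·3.543² + 0.5²·3.022² + 2·-0.45·0.5·0.5·3.543·3.022 = 3.0123 (%²).
σ_p = √3.0123 = 1.736%.
VaR = 2.326 × 1.736% = 4.038%; on $5,000,000 that is $201,900.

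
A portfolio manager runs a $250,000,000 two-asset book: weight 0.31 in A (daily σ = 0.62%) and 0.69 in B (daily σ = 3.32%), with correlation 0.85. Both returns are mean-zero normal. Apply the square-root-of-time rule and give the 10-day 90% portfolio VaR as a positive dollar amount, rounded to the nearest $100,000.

$24,900,000

σ_p = √(0.31²·0.62² + 0.69²·3.32² + 2·0.85·0.31·0.69·0.62·3.32) = 2.456%.
σ_{10d} = 2.456% × √10 = 7.767%.
z(90%) = 1.282.
VaR = 1.282 × 7.767% = 9.957%; on $250,000,000 that is $24,892,500.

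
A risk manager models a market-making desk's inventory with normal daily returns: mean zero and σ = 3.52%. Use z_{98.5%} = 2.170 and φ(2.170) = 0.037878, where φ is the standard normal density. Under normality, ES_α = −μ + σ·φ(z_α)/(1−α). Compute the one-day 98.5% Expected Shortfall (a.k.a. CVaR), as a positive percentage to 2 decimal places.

8.89%

Tail multiplier: φ(z)/(1−α) = 0.037878 / 0.015 = 2.525.
ES = 3.52% × 2.525 = 8.888%.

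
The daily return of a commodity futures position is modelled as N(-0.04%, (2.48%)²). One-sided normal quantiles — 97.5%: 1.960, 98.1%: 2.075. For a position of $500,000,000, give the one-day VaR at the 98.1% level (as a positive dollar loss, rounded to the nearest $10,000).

$25,930,000

VaR = −μ + z·σ = −(-0.04%) + 2.075 × 2.48% = 5.186%.
On $500,000,000: 0.05186 × $500,000,000 = $25,930,000.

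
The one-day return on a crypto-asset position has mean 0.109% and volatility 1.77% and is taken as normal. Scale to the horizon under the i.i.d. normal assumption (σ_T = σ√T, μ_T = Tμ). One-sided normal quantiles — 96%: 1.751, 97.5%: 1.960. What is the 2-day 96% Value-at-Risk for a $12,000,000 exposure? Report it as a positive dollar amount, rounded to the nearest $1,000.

$500,000

σ_{2d} = 1.77% × √2 = 2.503%; μ_{2d} = 2 × 0.109% = 0.218%.
VaR = −(0.218%) + 1.751 × 2.503% = 4.165%.
On $12,000,000: 0.04165 × $12,000,000 = $499,800.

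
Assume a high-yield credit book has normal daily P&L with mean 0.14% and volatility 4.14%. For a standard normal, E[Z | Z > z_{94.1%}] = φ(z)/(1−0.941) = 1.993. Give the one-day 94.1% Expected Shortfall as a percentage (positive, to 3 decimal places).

ES = −(0.14%) + 4.14% × 1.993 = 8.111%.

8.111%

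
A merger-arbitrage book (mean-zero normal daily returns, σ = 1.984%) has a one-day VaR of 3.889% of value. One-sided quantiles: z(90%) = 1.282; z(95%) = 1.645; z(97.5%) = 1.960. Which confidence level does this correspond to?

Implied z = VaR/σ = 3.889 / 1.984 = 1.960.
This matches z(97.5%) = 1.960.

97.5%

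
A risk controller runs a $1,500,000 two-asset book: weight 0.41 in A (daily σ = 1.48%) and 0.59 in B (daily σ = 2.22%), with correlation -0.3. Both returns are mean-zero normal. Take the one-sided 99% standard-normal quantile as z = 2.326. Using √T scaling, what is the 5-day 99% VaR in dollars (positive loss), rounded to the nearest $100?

$98,900

σ_p = √(0.41²·1.48² + 0.59²·2.22² + 2·-0.3·0.41·0.59·1.48·2.22) = 1.268%.
σ_{5d} = 1.268% × √5 = 2.835%.
VaR = 2.326 × 2.835% = 6.594%; on $1,500,000 that is $98,910.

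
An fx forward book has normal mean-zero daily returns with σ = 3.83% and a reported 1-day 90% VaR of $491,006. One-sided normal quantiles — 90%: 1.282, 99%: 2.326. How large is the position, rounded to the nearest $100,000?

VaR as a fraction of value: z·σ = 1.282 × 3.83% = 4.91006%.
Position = $491,006 / 0.0491006 = $10,000,000.

$10,000,000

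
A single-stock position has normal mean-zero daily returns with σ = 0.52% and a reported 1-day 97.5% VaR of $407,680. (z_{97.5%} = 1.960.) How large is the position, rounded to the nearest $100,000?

$40,000,000

VaR as a fraction of value: z·σ = 1.960 × 0.52% = 1.0192%.
Position = $407,680 / 0.010192 = $40,000,000.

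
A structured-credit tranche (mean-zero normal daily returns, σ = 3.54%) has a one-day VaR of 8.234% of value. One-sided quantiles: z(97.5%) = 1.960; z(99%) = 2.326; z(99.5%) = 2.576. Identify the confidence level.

Implied z = VaR/σ = 8.234 / 3.54 = 2.326.
This matches z(99%) = 2.326.

99%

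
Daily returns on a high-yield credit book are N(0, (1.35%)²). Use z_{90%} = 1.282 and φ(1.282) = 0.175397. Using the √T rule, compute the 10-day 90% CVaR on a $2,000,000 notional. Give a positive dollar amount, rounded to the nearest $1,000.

σ_{10d} = 1.35% × √10 = 4.269%.
ES multiplier = φ(z)/(1−α) = 0.175397/0.1 = 1.754.
ES = 4.269% × 1.754 = 7.488%; on $2,000,000: $149,760.

$150,000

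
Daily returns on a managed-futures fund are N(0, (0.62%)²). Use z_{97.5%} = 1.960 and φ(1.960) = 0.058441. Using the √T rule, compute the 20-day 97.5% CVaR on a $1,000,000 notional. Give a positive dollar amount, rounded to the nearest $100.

$64,800

σ_{20d} = 0.62% × √20 = 2.773%.
ES multiplier = φ(z)/(1−α) = 0.058441/0.025 = 2.338.
ES = 2.773% × 2.338 = 6.483%; on $1,000,000: $64,830.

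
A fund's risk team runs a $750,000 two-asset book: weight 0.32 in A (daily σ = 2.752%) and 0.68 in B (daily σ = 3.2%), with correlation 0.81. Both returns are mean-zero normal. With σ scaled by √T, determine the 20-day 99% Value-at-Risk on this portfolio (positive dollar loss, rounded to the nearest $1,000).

$229,000

σ_p = √(0.32²·2.752² + 0.68²·3.2² + 2·0.81·0.32·0.68·2.752·3.2) = 2.935%.
σ_{20d} = 2.935% × √20 = 13.126%.
z(99%) = 2.326.
VaR = 2.326 × 13.126% = 30.531%; on $750,000 that is $228,982.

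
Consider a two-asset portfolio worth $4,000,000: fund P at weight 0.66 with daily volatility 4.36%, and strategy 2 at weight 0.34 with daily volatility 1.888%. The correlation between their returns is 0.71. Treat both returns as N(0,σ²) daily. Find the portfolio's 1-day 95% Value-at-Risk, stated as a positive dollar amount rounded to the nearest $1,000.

$221,000

σ_p² = 0.66²·4.36² + 0.34²·1.888² + 2·0.71·0.66·0.34·4.36·1.888 = 11.3157 (%²).
σ_p = √11.3157 = 3.364%.
At 95%, z = 1.645.
VaR = 1.645 × 3.364% = 5.534%; on $4,000,000 that is $221,360.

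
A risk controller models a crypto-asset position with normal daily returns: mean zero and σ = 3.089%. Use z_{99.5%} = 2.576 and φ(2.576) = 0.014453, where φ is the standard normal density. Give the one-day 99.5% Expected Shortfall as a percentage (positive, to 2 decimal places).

Tail multiplier: φ(z)/(1−α) = 0.014453 / 0.005 = 2.891.
ES = 3.089% × 2.891 = 8.930%.

8.93%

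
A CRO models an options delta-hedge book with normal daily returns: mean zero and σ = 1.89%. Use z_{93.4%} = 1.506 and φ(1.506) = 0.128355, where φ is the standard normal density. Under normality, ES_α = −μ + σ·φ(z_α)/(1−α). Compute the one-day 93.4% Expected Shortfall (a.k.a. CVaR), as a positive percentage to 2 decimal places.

Tail multiplier: φ(z)/(1−α) = 0.128355 / 0.066 = 1.945.
ES = 1.89% × 1.945 = 3.676%.

3.68%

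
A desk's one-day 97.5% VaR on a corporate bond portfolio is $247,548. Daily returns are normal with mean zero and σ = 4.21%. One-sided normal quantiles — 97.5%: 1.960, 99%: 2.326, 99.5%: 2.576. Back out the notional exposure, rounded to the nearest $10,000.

VaR as a fraction of value: z·σ = 1.960 × 4.21% = 8.2516%.
Position = $247,548 / 0.082516 = $3,000,000.

$3,000,000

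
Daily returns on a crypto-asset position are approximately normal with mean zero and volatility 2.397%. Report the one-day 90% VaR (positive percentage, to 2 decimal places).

3.07%

At 90% one-sided, z = 1.282.
VaR = z·σ = 1.282 × 2.397% = 3.073%.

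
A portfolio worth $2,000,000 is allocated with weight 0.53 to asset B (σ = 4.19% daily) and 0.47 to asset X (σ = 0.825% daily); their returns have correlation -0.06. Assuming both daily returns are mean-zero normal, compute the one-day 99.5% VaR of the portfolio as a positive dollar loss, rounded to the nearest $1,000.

σ_p² = 0.53²·4.19² + 0.47²·0.825² + 2·-0.06·0.53·0.47·4.19·0.825 = 4.9785 (%²).
σ_p = √4.9785 = 2.231%.
At 99.5%, z = 2.576.
VaR = 2.576 × 2.231% = 5.747%; on $2,000,000 that is $114,940.

$115,000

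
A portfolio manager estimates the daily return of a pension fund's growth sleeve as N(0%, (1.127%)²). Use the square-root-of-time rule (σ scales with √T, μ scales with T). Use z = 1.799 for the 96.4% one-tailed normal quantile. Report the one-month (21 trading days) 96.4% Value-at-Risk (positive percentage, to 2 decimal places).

σ_{21d} = 1.127% × √21 = 5.165%.
VaR = 1.799 × 5.165% = 9.292%.

9.29%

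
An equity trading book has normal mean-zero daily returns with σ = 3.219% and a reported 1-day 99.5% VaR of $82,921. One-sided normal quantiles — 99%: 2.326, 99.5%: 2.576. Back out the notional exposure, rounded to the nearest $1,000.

VaR as a fraction of value: z·σ = 2.576 × 3.219% = 8.29214%.
Position = $82,921 / 0.0829214 = $999,995.

$1,000,000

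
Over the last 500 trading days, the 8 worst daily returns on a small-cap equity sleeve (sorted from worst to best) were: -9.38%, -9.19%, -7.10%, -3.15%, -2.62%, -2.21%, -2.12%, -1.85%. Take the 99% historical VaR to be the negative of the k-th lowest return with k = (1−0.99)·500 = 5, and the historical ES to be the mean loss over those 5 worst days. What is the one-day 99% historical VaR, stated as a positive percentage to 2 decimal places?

2.62%

k = 5; the 5th lowest return is -2.62%, so VaR = 2.62%.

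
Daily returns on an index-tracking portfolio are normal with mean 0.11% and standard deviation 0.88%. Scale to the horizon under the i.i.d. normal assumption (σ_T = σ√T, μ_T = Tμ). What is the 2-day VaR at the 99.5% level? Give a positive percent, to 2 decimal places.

At 99.5%, z = 2.576.
σ_{2d} = 0.88% × √2 = 1.245%; μ_{2d} = 2 × 0.11% = 0.220%.
VaR = −(0.220%) + 2.576 × 1.245% = 2.987%.

2.99%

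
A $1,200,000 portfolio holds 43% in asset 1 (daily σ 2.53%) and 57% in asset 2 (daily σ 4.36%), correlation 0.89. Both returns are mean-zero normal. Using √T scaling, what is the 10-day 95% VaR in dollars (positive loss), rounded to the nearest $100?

σ_p = √(0.43²·2.53² + 0.57²·4.36² + 2·0.89·0.43·0.57·2.53·4.36) = 3.489%.
σ_{10d} = 3.489% × √10 = 11.033%.
z(95%) = 1.645.
VaR = 1.645 × 11.033% = 18.149%; on $1,200,000 that is $217,788.

$217,800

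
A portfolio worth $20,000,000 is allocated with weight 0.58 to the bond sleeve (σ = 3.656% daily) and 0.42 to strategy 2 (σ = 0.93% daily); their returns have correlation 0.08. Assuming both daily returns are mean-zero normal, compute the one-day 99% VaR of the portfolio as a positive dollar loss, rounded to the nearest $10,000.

$1,020,000

σ_p² = 0.58²·3.656² + 0.42²·0.93² + 2·0.08·0.58·0.42·3.656·0.93 = 4.7815 (%²).
σ_p = √4.7815 = 2.187%.
At 99%, z = 2.326.
VaR = 2.326 × 2.187% = 5.087%; on $20,000,000 that is $1,017,400.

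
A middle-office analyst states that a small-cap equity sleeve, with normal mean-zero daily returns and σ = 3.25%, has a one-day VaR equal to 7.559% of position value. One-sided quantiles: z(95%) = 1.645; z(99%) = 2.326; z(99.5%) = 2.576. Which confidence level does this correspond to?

Implied z = VaR/σ = 7.559 / 3.25 = 2.326.
This matches z(99%) = 2.326.

99%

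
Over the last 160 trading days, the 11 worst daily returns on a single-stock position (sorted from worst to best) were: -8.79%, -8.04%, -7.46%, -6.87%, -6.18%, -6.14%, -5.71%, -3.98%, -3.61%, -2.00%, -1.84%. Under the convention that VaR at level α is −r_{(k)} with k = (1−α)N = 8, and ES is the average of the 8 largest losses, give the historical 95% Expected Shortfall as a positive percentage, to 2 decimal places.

6.65%

The 8 worst returns sum to -53.17%.
ES = −(-53.17%) / 8 = 6.64625% ≈ 6.65%.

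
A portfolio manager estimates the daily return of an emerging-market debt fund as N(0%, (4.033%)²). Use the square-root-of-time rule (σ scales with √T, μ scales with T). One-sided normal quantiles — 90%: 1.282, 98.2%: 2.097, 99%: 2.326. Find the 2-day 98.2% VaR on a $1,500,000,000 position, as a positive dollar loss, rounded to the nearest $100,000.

σ_{2d} = 4.033% × √2 = 5.704%.
VaR = 2.097 × 5.704% = 11.961%.
On $1,500,000,000: 0.11961 × $1,500,000,000 = $179,415,000.

$179,400,000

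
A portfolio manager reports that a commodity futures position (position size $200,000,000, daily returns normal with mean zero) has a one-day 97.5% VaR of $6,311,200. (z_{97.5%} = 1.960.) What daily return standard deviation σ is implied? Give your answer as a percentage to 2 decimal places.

1.61%

VaR as a fraction: $6,311,200 / $200,000,000 = 3.156%.
σ = VaR / z = 3.156% / 1.960 = 1.610%.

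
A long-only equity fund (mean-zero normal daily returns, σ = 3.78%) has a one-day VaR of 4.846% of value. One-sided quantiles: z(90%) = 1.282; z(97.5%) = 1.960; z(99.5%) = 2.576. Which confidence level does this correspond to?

90%

Implied z = VaR/σ = 4.846 / 3.78 = 1.282.
This matches z(90%) = 1.282.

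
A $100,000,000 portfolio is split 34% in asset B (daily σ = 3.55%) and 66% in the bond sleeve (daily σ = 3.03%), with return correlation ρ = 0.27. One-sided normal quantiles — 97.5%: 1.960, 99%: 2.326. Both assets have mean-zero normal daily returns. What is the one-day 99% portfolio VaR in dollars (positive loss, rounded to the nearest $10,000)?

σ_p² = 0.34²·3.55² + 0.66²·3.03² + 2·0.27·0.34·0.66·3.55·3.03 = 6.7595 (%²).
σ_p = √6.7595 = 2.600%.
VaR = 2.326 × 2.600% = 6.048%; on $100,000,000 that is $6,048,000.

$6,050,000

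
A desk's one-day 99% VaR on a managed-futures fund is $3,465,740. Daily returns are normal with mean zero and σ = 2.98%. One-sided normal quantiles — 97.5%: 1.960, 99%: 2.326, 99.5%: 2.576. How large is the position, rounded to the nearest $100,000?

VaR as a fraction of value: z·σ = 2.326 × 2.98% = 6.93148%.
Position = $3,465,740 / 0.0693148 = $50,000,000.

$50,000,000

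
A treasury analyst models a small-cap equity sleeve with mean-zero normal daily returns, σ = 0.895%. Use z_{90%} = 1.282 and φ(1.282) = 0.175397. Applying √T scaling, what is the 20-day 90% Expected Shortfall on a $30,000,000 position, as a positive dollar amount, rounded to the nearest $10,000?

σ_{20d} = 0.895% × √20 = 4.003%.
ES multiplier = φ(z)/(1−α) = 0.175397/0.1 = 1.754.
ES = 4.003% × 1.754 = 7.021%; on $30,000,000: $2,106,300.

$2,110,000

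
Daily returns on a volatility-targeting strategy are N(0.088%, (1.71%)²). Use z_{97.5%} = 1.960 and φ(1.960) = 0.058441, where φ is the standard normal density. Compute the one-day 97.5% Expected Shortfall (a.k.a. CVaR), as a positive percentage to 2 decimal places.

3.91%

Tail multiplier: φ(z)/(1−α) = 0.058441 / 0.025 = 2.338.
ES = −(0.088%) + 1.71% × 2.338 = 3.910%.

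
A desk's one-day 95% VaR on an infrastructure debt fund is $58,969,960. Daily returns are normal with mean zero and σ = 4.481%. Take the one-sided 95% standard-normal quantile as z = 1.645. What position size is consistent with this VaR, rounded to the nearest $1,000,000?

VaR as a fraction of value: z·σ = 1.645 × 4.481% = 7.37125%.
Position = $58,969,960 / 0.0737124 = $800,000,000.

$800,000,000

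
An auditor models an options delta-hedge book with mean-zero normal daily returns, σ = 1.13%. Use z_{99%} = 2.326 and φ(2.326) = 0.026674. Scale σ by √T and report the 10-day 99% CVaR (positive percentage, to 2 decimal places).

9.53%

σ_{10d} = 1.13% × √10 = 3.573%.
ES multiplier = φ(z)/(1−α) = 0.026674/0.01 = 2.667.
ES = 3.573% × 2.667 = 9.529%.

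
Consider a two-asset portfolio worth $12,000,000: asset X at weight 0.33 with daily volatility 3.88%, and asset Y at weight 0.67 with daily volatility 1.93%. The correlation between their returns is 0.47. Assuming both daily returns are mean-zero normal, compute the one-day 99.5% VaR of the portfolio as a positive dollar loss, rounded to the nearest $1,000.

σ_p² = 0.33²·3.88² + 0.67²·1.93² + 2·0.47·0.33·0.67·3.88·1.93 = 4.8679 (%²).
σ_p = √4.8679 = 2.206%.
At 99.5%, z = 2.576.
VaR = 2.576 × 2.206% = 5.683%; on $12,000,000 that is $681,960.

$682,000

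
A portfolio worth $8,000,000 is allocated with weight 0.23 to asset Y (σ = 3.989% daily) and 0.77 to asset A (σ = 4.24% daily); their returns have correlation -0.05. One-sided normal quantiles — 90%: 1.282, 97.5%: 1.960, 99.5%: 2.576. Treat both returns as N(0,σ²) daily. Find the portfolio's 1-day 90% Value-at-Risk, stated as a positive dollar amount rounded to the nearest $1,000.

σ_p² = 0.23²·3.989² + 0.77²·4.24² + 2·-0.05·0.23·0.77·3.989·4.24 = 11.2011 (%²).
σ_p = √11.2011 = 3.347%.
VaR = 1.282 × 3.347% = 4.291%; on $8,000,000 that is $343,280.

$343,000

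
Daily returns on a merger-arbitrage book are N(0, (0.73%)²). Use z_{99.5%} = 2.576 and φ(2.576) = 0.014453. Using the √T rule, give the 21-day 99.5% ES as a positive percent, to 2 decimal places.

9.67%

σ_{21d} = 0.73% × √21 = 3.345%.
ES multiplier = φ(z)/(1−α) = 0.014453/0.005 = 2.891.
ES = 3.345% × 2.891 = 9.670%.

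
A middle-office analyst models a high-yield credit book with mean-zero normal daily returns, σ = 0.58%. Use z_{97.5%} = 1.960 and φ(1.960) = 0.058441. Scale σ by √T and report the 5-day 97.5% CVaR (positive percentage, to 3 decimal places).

3.032%

σ_{5d} = 0.58% × √5 = 1.297%.
ES multiplier = φ(z)/(1−α) = 0.058441/0.025 = 2.338.
ES = 1.297% × 2.338 = 3.032%.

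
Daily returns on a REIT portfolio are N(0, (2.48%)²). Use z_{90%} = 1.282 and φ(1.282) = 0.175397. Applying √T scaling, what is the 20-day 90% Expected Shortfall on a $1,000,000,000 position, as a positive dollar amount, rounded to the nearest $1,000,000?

$195,000,000

σ_{20d} = 2.48% × √20 = 11.091%.
ES multiplier = φ(z)/(1−α) = 0.175397/0.1 = 1.754.
ES = 11.091% × 1.754 = 19.454%; on $1,000,000,000: $194,540,000.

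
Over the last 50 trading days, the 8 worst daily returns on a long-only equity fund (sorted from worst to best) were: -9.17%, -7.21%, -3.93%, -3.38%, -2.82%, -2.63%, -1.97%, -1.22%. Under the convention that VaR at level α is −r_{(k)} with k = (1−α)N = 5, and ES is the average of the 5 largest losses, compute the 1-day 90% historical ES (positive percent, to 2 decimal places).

The 5 worst returns sum to -26.51%.
ES = −(-26.51%) / 5 = 5.302% ≈ 5.30%.

5.30%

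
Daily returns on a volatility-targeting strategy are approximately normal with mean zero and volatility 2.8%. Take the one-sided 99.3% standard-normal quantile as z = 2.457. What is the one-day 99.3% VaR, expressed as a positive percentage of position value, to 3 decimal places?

VaR = z·σ = 2.457 × 2.8% = 6.880%.

6.880%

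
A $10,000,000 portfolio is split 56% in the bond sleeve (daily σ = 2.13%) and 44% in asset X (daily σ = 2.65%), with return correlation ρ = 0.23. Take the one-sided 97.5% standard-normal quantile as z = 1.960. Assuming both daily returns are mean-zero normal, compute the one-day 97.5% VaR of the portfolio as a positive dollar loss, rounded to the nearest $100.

σ_p² = 0.56²·2.13² + 0.44²·2.65² + 2·0.23·0.56·0.44·2.13·2.65 = 3.4221 (%²).
σ_p = √3.4221 = 1.850%.
VaR = 1.960 × 1.850% = 3.626%; on $10,000,000 that is $362,600.

$362,600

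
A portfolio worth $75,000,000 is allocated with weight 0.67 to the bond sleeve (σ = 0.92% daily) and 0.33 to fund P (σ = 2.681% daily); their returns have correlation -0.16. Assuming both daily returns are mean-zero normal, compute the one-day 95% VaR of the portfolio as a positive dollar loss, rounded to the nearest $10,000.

$1,230,000

σ_p² = 0.67²·0.92² + 0.33²·2.681² + 2·-0.16·0.67·0.33·0.92·2.681 = 0.9882 (%²).
σ_p = √0.9882 = 0.994%.
At 95%, z = 1.645.
VaR = 1.645 × 0.994% = 1.635%; on $75,000,000 that is $1,226,250.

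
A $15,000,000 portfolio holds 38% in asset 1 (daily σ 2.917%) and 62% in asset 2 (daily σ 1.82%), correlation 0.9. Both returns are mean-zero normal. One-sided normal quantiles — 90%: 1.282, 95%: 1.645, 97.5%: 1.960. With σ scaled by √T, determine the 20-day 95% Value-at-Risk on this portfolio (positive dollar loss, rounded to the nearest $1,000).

σ_p = √(0.38²·2.917² + 0.62²·1.82² + 2·0.9·0.38·0.62·2.917·1.82) = 2.180%.
σ_{20d} = 2.180% × √20 = 9.749%.
VaR = 1.645 × 9.749% = 16.037%; on $15,000,000 that is $2,405,550.

$2,406,000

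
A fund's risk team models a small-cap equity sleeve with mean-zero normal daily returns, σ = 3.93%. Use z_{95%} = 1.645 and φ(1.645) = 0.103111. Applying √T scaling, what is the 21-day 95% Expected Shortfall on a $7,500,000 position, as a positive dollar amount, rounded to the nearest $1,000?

σ_{21d} = 3.93% × √21 = 18.010%.
ES multiplier = φ(z)/(1−α) = 0.103111/0.05 = 2.062.
ES = 18.010% × 2.062 = 37.137%; on $7,500,000: $2,785,275.

$2,785,000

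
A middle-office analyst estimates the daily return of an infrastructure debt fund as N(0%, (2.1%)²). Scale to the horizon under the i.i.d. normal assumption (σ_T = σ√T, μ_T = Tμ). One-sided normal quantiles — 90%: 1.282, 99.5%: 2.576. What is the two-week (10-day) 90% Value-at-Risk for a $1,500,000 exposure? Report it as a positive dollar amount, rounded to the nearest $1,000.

$128,000

σ_{10d} = 2.1% × √10 = 6.641%.
VaR = 1.282 × 6.641% = 8.514%.
On $1,500,000: 0.08514 × $1,500,000 = $127,710.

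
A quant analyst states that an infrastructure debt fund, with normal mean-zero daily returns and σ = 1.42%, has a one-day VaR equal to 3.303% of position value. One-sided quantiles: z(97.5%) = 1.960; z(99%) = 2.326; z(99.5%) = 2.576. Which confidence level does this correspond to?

Implied z = VaR/σ = 3.303 / 1.42 = 2.326.
This matches z(99%) = 2.326.

99%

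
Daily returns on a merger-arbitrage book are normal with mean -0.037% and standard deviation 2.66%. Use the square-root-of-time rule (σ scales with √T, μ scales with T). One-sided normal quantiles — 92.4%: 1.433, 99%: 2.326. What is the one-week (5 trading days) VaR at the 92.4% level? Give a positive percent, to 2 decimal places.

σ_{5d} = 2.66% × √5 = 5.948%; μ_{5d} = 5 × -0.037% = -0.185%.
VaR = −(-0.185%) + 1.433 × 5.948% = 8.708%.

8.71%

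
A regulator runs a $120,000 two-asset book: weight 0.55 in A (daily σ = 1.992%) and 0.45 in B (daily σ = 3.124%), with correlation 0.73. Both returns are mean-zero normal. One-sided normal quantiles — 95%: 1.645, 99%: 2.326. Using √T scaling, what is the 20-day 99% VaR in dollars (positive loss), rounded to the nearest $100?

$29,100

σ_p = √(0.55²·1.992² + 0.45²·3.124² + 2·0.73·0.55·0.45·1.992·3.124) = 2.329%.
σ_{20d} = 2.329% × √20 = 10.416%.
VaR = 2.326 × 10.416% = 24.228%; on $120,000 that is $29,074.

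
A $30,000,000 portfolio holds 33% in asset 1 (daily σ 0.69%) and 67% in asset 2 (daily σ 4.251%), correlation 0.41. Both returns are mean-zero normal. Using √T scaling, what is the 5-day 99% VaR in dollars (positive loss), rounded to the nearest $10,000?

σ_p = √(0.33²·0.69² + 0.67²·4.251² + 2·0.41·0.33·0.67·0.69·4.251) = 2.949%.
σ_{5d} = 2.949% × √5 = 6.594%.
z(99%) = 2.326.
VaR = 2.326 × 6.594% = 15.338%; on $30,000,000 that is $4,601,400.

$4,600,000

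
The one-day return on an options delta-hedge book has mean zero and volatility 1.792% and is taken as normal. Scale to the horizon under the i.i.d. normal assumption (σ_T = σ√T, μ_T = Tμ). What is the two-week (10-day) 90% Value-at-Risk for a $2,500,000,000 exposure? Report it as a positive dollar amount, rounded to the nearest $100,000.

At 90%, z = 1.282.
σ_{10d} = 1.792% × √10 = 5.667%.
VaR = 1.282 × 5.667% = 7.265%.
On $2,500,000,000: 0.07265 × $2,500,000,000 = $181,625,000.

$181,600,000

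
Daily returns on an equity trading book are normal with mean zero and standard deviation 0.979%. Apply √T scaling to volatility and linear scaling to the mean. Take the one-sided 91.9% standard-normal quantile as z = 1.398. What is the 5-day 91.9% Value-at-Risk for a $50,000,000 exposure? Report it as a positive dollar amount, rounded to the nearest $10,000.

σ_{5d} = 0.979% × √5 = 2.189%.
VaR = 1.398 × 2.189% = 3.060%.
On $50,000,000: 0.03060 × $50,000,000 = $1,530,000.

$1,530,000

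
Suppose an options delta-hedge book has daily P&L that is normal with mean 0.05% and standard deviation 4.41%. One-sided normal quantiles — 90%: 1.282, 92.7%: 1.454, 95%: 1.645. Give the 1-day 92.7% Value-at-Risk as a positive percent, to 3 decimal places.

6.362%

VaR = −μ + z·σ = −(0.05%) + 1.454 × 4.41% = 6.362%.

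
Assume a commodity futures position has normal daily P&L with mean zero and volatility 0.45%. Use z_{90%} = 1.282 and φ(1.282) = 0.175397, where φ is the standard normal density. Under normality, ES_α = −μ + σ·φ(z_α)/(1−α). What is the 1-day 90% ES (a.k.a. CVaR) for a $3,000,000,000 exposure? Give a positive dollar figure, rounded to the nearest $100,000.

$23,700,000

Tail multiplier: φ(z)/(1−α) = 0.175397 / 0.1 = 1.754.
ES = 0.45% × 1.754 = 0.789%.
On $3,000,000,000: 0.00789 × $3,000,000,000 = $23,670,000.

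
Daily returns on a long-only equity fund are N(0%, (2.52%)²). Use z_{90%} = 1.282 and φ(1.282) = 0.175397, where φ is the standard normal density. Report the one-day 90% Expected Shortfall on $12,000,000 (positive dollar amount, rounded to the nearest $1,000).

Tail multiplier: φ(z)/(1−α) = 0.175397 / 0.1 = 1.754.
ES = 2.52% × 1.754 = 4.420%.
On $12,000,000: 0.04420 × $12,000,000 = $530,400.

$530,000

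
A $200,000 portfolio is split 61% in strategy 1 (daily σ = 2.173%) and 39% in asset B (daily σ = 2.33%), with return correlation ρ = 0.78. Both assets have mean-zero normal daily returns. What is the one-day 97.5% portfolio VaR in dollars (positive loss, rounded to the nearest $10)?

σ_p² = 0.61²·2.173² + 0.39²·2.33² + 2·0.78·0.61·0.39·2.173·2.33 = 4.4618 (%²).
σ_p = √4.4618 = 2.112%.
At 97.5%, z = 1.960.
VaR = 1.960 × 2.112% = 4.140%; on $200,000 that is $8,280.

$8,280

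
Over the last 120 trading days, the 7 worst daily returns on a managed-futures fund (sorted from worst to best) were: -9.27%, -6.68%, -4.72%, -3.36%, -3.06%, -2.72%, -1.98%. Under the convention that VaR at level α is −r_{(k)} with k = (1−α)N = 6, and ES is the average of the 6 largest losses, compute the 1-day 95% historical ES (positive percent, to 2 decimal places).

The 6 worst returns sum to -29.81%.
ES = −(-29.81%) / 6 = 4.9683…% ≈ 4.97%.

4.97%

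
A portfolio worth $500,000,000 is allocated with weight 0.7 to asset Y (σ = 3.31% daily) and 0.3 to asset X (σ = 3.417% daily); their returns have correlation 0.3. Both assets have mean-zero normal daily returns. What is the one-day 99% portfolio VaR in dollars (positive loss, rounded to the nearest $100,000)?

$32,600,000

σ_p² = 0.7²·3.31² + 0.3²·3.417² + 2·0.3·0.7·0.3·3.31·3.417 = 7.8444 (%²).
σ_p = √7.8444 = 2.801%.
At 99%, z = 2.326.
VaR = 2.326 × 2.801% = 6.515%; on $500,000,000 that is $32,575,000.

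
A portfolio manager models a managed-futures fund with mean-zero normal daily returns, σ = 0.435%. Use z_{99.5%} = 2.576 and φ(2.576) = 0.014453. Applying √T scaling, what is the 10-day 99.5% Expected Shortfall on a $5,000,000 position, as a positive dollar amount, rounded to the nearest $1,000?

σ_{10d} = 0.435% × √10 = 1.376%.
ES multiplier = φ(z)/(1−α) = 0.014453/0.005 = 2.891.
ES = 1.376% × 2.891 = 3.978%; on $5,000,000: $198,900.

$199,000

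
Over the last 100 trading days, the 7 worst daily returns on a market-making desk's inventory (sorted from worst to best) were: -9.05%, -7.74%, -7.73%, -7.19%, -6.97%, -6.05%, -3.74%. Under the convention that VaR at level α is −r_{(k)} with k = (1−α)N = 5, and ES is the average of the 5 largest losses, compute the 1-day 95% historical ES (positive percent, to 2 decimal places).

7.74%

The 5 worst returns sum to -38.68%.
ES = −(-38.68%) / 5 = 7.736% ≈ 7.74%.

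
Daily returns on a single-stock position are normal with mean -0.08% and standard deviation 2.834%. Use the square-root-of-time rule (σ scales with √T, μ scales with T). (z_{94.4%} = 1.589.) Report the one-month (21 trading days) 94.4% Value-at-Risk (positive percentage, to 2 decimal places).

σ_{21d} = 2.834% × √21 = 12.987%; μ_{21d} = 21 × -0.08% = -1.680%.
VaR = −(-1.680%) + 1.589 × 12.987% = 22.316%.

22.32%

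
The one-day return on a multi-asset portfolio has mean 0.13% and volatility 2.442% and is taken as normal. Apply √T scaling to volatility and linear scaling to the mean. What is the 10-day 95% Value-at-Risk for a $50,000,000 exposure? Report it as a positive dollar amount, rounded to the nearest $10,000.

At 95%, z = 1.645.
σ_{10d} = 2.442% × √10 = 7.722%; μ_{10d} = 10 × 0.13% = 1.300%.
VaR = −(1.300%) + 1.645 × 7.722% = 11.403%.
On $50,000,000: 0.11403 × $50,000,000 = $5,701,500.

$5,700,000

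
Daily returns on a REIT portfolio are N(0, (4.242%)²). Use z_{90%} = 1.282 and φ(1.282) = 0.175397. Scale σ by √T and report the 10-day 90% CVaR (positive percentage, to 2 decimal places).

σ_{10d} = 4.242% × √10 = 13.414%.
ES multiplier = φ(z)/(1−α) = 0.175397/0.1 = 1.754.
ES = 13.414% × 1.754 = 23.528%.

23.53%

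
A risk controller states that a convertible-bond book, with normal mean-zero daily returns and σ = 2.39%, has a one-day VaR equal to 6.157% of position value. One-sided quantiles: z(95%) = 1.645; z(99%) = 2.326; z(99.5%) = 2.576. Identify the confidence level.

99.5%

Implied z = VaR/σ = 6.157 / 2.39 = 2.576.
This matches z(99.5%) = 2.576.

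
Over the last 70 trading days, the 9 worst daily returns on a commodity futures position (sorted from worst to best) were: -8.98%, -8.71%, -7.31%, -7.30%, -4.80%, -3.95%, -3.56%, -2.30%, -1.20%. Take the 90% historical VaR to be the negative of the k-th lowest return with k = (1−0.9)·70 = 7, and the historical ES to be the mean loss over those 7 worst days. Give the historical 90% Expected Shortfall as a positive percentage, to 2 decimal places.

6.37%

The 7 worst returns sum to -44.61%.
ES = −(-44.61%) / 7 = 6.3728…% ≈ 6.37%.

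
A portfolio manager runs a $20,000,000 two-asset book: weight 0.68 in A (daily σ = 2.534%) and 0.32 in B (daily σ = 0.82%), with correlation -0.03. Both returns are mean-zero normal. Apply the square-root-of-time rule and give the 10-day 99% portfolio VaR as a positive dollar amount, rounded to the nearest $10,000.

$2,550,000

σ_p = √(0.68²·2.534² + 0.32²·0.82² + 2·-0.03·0.68·0.32·2.534·0.82) = 1.735%.
σ_{10d} = 1.735% × √10 = 5.487%.
z(99%) = 2.326.
VaR = 2.326 × 5.487% = 12.763%; on $20,000,000 that is $2,552,600.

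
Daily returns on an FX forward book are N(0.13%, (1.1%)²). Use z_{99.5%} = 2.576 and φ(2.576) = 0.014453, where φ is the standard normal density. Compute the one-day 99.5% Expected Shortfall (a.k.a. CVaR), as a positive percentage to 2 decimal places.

3.05%

Tail multiplier: φ(z)/(1−α) = 0.014453 / 0.005 = 2.891.
ES = −(0.13%) + 1.1% × 2.891 = 3.050%.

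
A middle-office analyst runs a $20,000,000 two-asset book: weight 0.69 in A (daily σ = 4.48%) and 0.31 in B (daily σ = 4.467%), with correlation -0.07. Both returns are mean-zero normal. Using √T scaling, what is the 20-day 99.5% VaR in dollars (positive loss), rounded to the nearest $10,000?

σ_p = √(0.69²·4.48² + 0.31²·4.467² + 2·-0.07·0.69·0.31·4.48·4.467) = 3.298%.
σ_{20d} = 3.298% × √20 = 14.749%.
z(99.5%) = 2.576.
VaR = 2.576 × 14.749% = 37.993%; on $20,000,000 that is $7,598,600.

$7,600,000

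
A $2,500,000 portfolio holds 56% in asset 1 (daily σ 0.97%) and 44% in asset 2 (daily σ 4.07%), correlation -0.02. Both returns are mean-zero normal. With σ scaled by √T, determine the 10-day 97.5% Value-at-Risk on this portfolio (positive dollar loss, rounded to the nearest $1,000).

σ_p = √(0.56²·0.97² + 0.44²·4.07² + 2·-0.02·0.56·0.44·0.97·4.07) = 1.861%.
σ_{10d} = 1.861% × √10 = 5.885%.
z(97.5%) = 1.960.
VaR = 1.960 × 5.885% = 11.535%; on $2,500,000 that is $288,375.

$288,000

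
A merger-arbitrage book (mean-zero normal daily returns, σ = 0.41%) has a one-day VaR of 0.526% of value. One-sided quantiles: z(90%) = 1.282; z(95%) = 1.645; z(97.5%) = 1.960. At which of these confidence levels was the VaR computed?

90%

Implied z = VaR/σ = 0.526 / 0.41 = 1.283.
This matches z(90%) = 1.282.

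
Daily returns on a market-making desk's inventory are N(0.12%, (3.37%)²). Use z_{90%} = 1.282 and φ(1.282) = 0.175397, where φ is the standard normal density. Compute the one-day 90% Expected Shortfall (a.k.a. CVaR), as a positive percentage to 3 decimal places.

5.791%

Tail multiplier: φ(z)/(1−α) = 0.175397 / 0.1 = 1.754.
ES = −(0.12%) + 3.37% × 1.754 = 5.791%.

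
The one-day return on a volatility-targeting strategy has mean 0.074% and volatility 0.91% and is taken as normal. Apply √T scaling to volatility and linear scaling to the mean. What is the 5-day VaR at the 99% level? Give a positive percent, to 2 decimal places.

4.36%

At 99%, z = 2.326.
σ_{5d} = 0.91% × √5 = 2.035%; μ_{5d} = 5 × 0.074% = 0.370%.
VaR = −(0.370%) + 2.326 × 2.035% = 4.363%.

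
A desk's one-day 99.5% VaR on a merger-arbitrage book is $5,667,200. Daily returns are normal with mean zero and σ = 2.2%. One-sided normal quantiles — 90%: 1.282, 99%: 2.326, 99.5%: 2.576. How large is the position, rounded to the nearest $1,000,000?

$100,000,000

VaR as a fraction of value: z·σ = 2.576 × 2.2% = 5.6672%.
Position = $5,667,200 / 0.056672 = $100,000,000.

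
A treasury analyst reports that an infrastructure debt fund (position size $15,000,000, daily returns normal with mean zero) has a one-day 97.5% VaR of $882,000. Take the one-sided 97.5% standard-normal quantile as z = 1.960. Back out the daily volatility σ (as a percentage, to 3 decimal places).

VaR as a fraction: $882,000 / $15,000,000 = 5.880%.
σ = VaR / z = 5.880% / 1.960 = 3.000%.

3.000%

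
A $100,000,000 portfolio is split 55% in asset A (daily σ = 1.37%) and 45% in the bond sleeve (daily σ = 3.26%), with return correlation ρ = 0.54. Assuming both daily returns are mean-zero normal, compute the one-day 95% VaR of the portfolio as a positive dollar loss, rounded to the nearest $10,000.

σ_p² = 0.55²·1.37² + 0.45²·3.26² + 2·0.54·0.55·0.45·1.37·3.26 = 3.9137 (%²).
σ_p = √3.9137 = 1.978%.
At 95%, z = 1.645.
VaR = 1.645 × 1.978% = 3.254%; on $100,000,000 that is $3,254,000.

$3,250,000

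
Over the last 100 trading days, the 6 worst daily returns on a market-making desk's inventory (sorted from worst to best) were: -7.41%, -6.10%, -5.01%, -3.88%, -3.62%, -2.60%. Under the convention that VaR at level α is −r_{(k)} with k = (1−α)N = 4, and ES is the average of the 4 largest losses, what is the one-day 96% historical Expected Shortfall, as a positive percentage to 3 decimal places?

5.600%

The 4 worst returns sum to -22.40%.
ES = −(-22.40%) / 4 = 5.6% ≈ 5.600%.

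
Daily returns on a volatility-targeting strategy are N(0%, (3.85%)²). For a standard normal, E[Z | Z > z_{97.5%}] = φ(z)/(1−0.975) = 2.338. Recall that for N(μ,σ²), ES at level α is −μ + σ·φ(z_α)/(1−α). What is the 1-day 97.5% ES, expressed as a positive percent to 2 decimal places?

9.00%

ES = 3.85% × 2.338 = 9.001%.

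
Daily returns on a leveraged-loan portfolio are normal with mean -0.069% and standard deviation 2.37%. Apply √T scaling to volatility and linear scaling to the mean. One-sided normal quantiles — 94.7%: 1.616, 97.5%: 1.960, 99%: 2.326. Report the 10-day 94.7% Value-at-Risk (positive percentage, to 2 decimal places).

12.80%

σ_{10d} = 2.37% × √10 = 7.495%; μ_{10d} = 10 × -0.069% = -0.690%.
VaR = −(-0.690%) + 1.616 × 7.495% = 12.802%.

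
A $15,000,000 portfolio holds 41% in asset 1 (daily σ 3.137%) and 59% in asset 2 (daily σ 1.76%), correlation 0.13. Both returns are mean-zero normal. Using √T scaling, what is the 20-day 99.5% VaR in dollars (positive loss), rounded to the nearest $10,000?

σ_p = √(0.41²·3.137² + 0.59²·1.76² + 2·0.13·0.41·0.59·3.137·1.76) = 1.755%.
σ_{20d} = 1.755% × √20 = 7.849%.
z(99.5%) = 2.576.
VaR = 2.576 × 7.849% = 20.219%; on $15,000,000 that is $3,032,850.

$3,030,000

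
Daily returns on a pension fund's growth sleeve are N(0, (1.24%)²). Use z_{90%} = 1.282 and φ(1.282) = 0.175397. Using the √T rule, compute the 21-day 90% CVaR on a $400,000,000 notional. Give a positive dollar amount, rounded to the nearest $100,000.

$39,900,000

σ_{21d} = 1.24% × √21 = 5.682%.
ES multiplier = φ(z)/(1−α) = 0.175397/0.1 = 1.754.
ES = 5.682% × 1.754 = 9.966%; on $400,000,000: $39,864,000.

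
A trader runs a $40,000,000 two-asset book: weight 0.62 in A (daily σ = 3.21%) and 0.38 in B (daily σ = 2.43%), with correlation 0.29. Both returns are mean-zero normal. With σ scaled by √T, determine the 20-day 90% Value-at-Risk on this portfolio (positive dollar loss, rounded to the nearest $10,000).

$5,560,000

σ_p = √(0.62²·3.21² + 0.38²·2.43² + 2·0.29·0.62·0.38·3.21·2.43) = 2.425%.
σ_{20d} = 2.425% × √20 = 10.845%.
z(90%) = 1.282.
VaR = 1.282 × 10.845% = 13.903%; on $40,000,000 that is $5,561,200.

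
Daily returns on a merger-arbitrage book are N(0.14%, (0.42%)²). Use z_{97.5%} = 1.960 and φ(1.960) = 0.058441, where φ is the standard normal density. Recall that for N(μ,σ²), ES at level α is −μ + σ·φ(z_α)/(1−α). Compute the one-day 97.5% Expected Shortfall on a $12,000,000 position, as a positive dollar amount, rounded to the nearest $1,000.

$101,000

Tail multiplier: φ(z)/(1−α) = 0.058441 / 0.025 = 2.338.
ES = −(0.14%) + 0.42% × 2.338 = 0.842%.
On $12,000,000: 0.00842 × $12,000,000 = $101,040.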